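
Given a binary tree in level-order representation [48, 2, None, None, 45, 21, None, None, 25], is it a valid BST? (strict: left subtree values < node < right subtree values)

Level-order array: [48, 2, None, None, 45, 21, None, None, 25]
Validate using subtree bounds (lo, hi): at each node, require lo < value < hi,
then recurse left with hi=value and right with lo=value.
Preorder trace (stopping at first violation):
  at node 48 with bounds (-inf, +inf): OK
  at node 2 with bounds (-inf, 48): OK
  at node 45 with bounds (2, 48): OK
  at node 21 with bounds (2, 45): OK
  at node 25 with bounds (21, 45): OK
No violation found at any node.
Result: Valid BST


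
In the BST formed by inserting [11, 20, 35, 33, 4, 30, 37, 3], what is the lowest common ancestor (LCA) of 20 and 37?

Tree insertion order: [11, 20, 35, 33, 4, 30, 37, 3]
Tree (level-order array): [11, 4, 20, 3, None, None, 35, None, None, 33, 37, 30]
In a BST, the LCA of p=20, q=37 is the first node v on the
root-to-leaf path with p <= v <= q (go left if both < v, right if both > v).
Walk from root:
  at 11: both 20 and 37 > 11, go right
  at 20: 20 <= 20 <= 37, this is the LCA
LCA = 20


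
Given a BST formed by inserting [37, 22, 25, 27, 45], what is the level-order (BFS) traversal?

Tree insertion order: [37, 22, 25, 27, 45]
Tree (level-order array): [37, 22, 45, None, 25, None, None, None, 27]
BFS from the root, enqueuing left then right child of each popped node:
  queue [37] -> pop 37, enqueue [22, 45], visited so far: [37]
  queue [22, 45] -> pop 22, enqueue [25], visited so far: [37, 22]
  queue [45, 25] -> pop 45, enqueue [none], visited so far: [37, 22, 45]
  queue [25] -> pop 25, enqueue [27], visited so far: [37, 22, 45, 25]
  queue [27] -> pop 27, enqueue [none], visited so far: [37, 22, 45, 25, 27]
Result: [37, 22, 45, 25, 27]


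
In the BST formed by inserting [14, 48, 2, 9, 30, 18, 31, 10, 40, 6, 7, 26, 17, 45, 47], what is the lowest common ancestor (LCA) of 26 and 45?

Tree insertion order: [14, 48, 2, 9, 30, 18, 31, 10, 40, 6, 7, 26, 17, 45, 47]
Tree (level-order array): [14, 2, 48, None, 9, 30, None, 6, 10, 18, 31, None, 7, None, None, 17, 26, None, 40, None, None, None, None, None, None, None, 45, None, 47]
In a BST, the LCA of p=26, q=45 is the first node v on the
root-to-leaf path with p <= v <= q (go left if both < v, right if both > v).
Walk from root:
  at 14: both 26 and 45 > 14, go right
  at 48: both 26 and 45 < 48, go left
  at 30: 26 <= 30 <= 45, this is the LCA
LCA = 30


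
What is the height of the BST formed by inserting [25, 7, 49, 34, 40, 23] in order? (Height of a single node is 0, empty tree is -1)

Insertion order: [25, 7, 49, 34, 40, 23]
Tree (level-order array): [25, 7, 49, None, 23, 34, None, None, None, None, 40]
Compute height bottom-up (empty subtree = -1):
  height(23) = 1 + max(-1, -1) = 0
  height(7) = 1 + max(-1, 0) = 1
  height(40) = 1 + max(-1, -1) = 0
  height(34) = 1 + max(-1, 0) = 1
  height(49) = 1 + max(1, -1) = 2
  height(25) = 1 + max(1, 2) = 3
Height = 3


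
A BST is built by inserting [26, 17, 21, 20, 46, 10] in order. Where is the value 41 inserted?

Starting tree (level order): [26, 17, 46, 10, 21, None, None, None, None, 20]
Insertion path: 26 -> 46
Result: insert 41 as left child of 46
Final tree (level order): [26, 17, 46, 10, 21, 41, None, None, None, 20]


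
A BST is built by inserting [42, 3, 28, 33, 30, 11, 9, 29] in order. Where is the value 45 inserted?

Starting tree (level order): [42, 3, None, None, 28, 11, 33, 9, None, 30, None, None, None, 29]
Insertion path: 42
Result: insert 45 as right child of 42
Final tree (level order): [42, 3, 45, None, 28, None, None, 11, 33, 9, None, 30, None, None, None, 29]


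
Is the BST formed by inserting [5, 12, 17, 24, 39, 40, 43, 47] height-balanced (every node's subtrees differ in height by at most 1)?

Tree (level-order array): [5, None, 12, None, 17, None, 24, None, 39, None, 40, None, 43, None, 47]
Definition: a tree is height-balanced if, at every node, |h(left) - h(right)| <= 1 (empty subtree has height -1).
Bottom-up per-node check:
  node 47: h_left=-1, h_right=-1, diff=0 [OK], height=0
  node 43: h_left=-1, h_right=0, diff=1 [OK], height=1
  node 40: h_left=-1, h_right=1, diff=2 [FAIL (|-1-1|=2 > 1)], height=2
  node 39: h_left=-1, h_right=2, diff=3 [FAIL (|-1-2|=3 > 1)], height=3
  node 24: h_left=-1, h_right=3, diff=4 [FAIL (|-1-3|=4 > 1)], height=4
  node 17: h_left=-1, h_right=4, diff=5 [FAIL (|-1-4|=5 > 1)], height=5
  node 12: h_left=-1, h_right=5, diff=6 [FAIL (|-1-5|=6 > 1)], height=6
  node 5: h_left=-1, h_right=6, diff=7 [FAIL (|-1-6|=7 > 1)], height=7
Node 40 violates the condition: |-1 - 1| = 2 > 1.
Result: Not balanced


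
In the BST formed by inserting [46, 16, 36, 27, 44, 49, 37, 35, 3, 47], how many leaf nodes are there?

Tree built from: [46, 16, 36, 27, 44, 49, 37, 35, 3, 47]
Tree (level-order array): [46, 16, 49, 3, 36, 47, None, None, None, 27, 44, None, None, None, 35, 37]
Rule: A leaf has 0 children.
Per-node child counts:
  node 46: 2 child(ren)
  node 16: 2 child(ren)
  node 3: 0 child(ren)
  node 36: 2 child(ren)
  node 27: 1 child(ren)
  node 35: 0 child(ren)
  node 44: 1 child(ren)
  node 37: 0 child(ren)
  node 49: 1 child(ren)
  node 47: 0 child(ren)
Matching nodes: [3, 35, 37, 47]
Count of leaf nodes: 4


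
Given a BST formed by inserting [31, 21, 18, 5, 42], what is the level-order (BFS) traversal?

Tree insertion order: [31, 21, 18, 5, 42]
Tree (level-order array): [31, 21, 42, 18, None, None, None, 5]
BFS from the root, enqueuing left then right child of each popped node:
  queue [31] -> pop 31, enqueue [21, 42], visited so far: [31]
  queue [21, 42] -> pop 21, enqueue [18], visited so far: [31, 21]
  queue [42, 18] -> pop 42, enqueue [none], visited so far: [31, 21, 42]
  queue [18] -> pop 18, enqueue [5], visited so far: [31, 21, 42, 18]
  queue [5] -> pop 5, enqueue [none], visited so far: [31, 21, 42, 18, 5]
Result: [31, 21, 42, 18, 5]


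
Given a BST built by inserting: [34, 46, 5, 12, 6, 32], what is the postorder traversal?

Tree insertion order: [34, 46, 5, 12, 6, 32]
Tree (level-order array): [34, 5, 46, None, 12, None, None, 6, 32]
Postorder traversal: [6, 32, 12, 5, 46, 34]


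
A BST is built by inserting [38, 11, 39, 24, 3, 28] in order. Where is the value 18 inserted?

Starting tree (level order): [38, 11, 39, 3, 24, None, None, None, None, None, 28]
Insertion path: 38 -> 11 -> 24
Result: insert 18 as left child of 24
Final tree (level order): [38, 11, 39, 3, 24, None, None, None, None, 18, 28]


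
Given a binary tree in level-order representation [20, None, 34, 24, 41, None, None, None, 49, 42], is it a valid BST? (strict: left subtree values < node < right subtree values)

Level-order array: [20, None, 34, 24, 41, None, None, None, 49, 42]
Validate using subtree bounds (lo, hi): at each node, require lo < value < hi,
then recurse left with hi=value and right with lo=value.
Preorder trace (stopping at first violation):
  at node 20 with bounds (-inf, +inf): OK
  at node 34 with bounds (20, +inf): OK
  at node 24 with bounds (20, 34): OK
  at node 41 with bounds (34, +inf): OK
  at node 49 with bounds (41, +inf): OK
  at node 42 with bounds (41, 49): OK
No violation found at any node.
Result: Valid BST


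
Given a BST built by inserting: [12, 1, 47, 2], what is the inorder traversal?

Tree insertion order: [12, 1, 47, 2]
Tree (level-order array): [12, 1, 47, None, 2]
Inorder traversal: [1, 2, 12, 47]


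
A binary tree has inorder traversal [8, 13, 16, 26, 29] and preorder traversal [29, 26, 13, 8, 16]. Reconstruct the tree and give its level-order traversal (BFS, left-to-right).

Inorder:  [8, 13, 16, 26, 29]
Preorder: [29, 26, 13, 8, 16]
Algorithm: preorder visits root first, so consume preorder in order;
for each root, split the current inorder slice at that value into
left-subtree inorder and right-subtree inorder, then recurse.
Recursive splits:
  root=29; inorder splits into left=[8, 13, 16, 26], right=[]
  root=26; inorder splits into left=[8, 13, 16], right=[]
  root=13; inorder splits into left=[8], right=[16]
  root=8; inorder splits into left=[], right=[]
  root=16; inorder splits into left=[], right=[]
Reconstructed level-order: [29, 26, 13, 8, 16]


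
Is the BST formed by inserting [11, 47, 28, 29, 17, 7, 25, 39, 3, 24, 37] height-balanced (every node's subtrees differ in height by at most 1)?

Tree (level-order array): [11, 7, 47, 3, None, 28, None, None, None, 17, 29, None, 25, None, 39, 24, None, 37]
Definition: a tree is height-balanced if, at every node, |h(left) - h(right)| <= 1 (empty subtree has height -1).
Bottom-up per-node check:
  node 3: h_left=-1, h_right=-1, diff=0 [OK], height=0
  node 7: h_left=0, h_right=-1, diff=1 [OK], height=1
  node 24: h_left=-1, h_right=-1, diff=0 [OK], height=0
  node 25: h_left=0, h_right=-1, diff=1 [OK], height=1
  node 17: h_left=-1, h_right=1, diff=2 [FAIL (|-1-1|=2 > 1)], height=2
  node 37: h_left=-1, h_right=-1, diff=0 [OK], height=0
  node 39: h_left=0, h_right=-1, diff=1 [OK], height=1
  node 29: h_left=-1, h_right=1, diff=2 [FAIL (|-1-1|=2 > 1)], height=2
  node 28: h_left=2, h_right=2, diff=0 [OK], height=3
  node 47: h_left=3, h_right=-1, diff=4 [FAIL (|3--1|=4 > 1)], height=4
  node 11: h_left=1, h_right=4, diff=3 [FAIL (|1-4|=3 > 1)], height=5
Node 17 violates the condition: |-1 - 1| = 2 > 1.
Result: Not balanced


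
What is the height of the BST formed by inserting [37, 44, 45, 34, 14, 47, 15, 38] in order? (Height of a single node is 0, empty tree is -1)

Insertion order: [37, 44, 45, 34, 14, 47, 15, 38]
Tree (level-order array): [37, 34, 44, 14, None, 38, 45, None, 15, None, None, None, 47]
Compute height bottom-up (empty subtree = -1):
  height(15) = 1 + max(-1, -1) = 0
  height(14) = 1 + max(-1, 0) = 1
  height(34) = 1 + max(1, -1) = 2
  height(38) = 1 + max(-1, -1) = 0
  height(47) = 1 + max(-1, -1) = 0
  height(45) = 1 + max(-1, 0) = 1
  height(44) = 1 + max(0, 1) = 2
  height(37) = 1 + max(2, 2) = 3
Height = 3


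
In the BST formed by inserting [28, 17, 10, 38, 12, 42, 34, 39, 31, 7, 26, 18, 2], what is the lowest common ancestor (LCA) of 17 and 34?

Tree insertion order: [28, 17, 10, 38, 12, 42, 34, 39, 31, 7, 26, 18, 2]
Tree (level-order array): [28, 17, 38, 10, 26, 34, 42, 7, 12, 18, None, 31, None, 39, None, 2]
In a BST, the LCA of p=17, q=34 is the first node v on the
root-to-leaf path with p <= v <= q (go left if both < v, right if both > v).
Walk from root:
  at 28: 17 <= 28 <= 34, this is the LCA
LCA = 28


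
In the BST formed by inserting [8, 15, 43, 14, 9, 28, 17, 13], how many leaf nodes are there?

Tree built from: [8, 15, 43, 14, 9, 28, 17, 13]
Tree (level-order array): [8, None, 15, 14, 43, 9, None, 28, None, None, 13, 17]
Rule: A leaf has 0 children.
Per-node child counts:
  node 8: 1 child(ren)
  node 15: 2 child(ren)
  node 14: 1 child(ren)
  node 9: 1 child(ren)
  node 13: 0 child(ren)
  node 43: 1 child(ren)
  node 28: 1 child(ren)
  node 17: 0 child(ren)
Matching nodes: [13, 17]
Count of leaf nodes: 2


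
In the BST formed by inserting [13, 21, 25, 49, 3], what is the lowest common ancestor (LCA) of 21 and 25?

Tree insertion order: [13, 21, 25, 49, 3]
Tree (level-order array): [13, 3, 21, None, None, None, 25, None, 49]
In a BST, the LCA of p=21, q=25 is the first node v on the
root-to-leaf path with p <= v <= q (go left if both < v, right if both > v).
Walk from root:
  at 13: both 21 and 25 > 13, go right
  at 21: 21 <= 21 <= 25, this is the LCA
LCA = 21


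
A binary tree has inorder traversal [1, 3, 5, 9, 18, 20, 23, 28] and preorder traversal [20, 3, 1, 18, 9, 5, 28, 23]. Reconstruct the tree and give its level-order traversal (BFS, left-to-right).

Inorder:  [1, 3, 5, 9, 18, 20, 23, 28]
Preorder: [20, 3, 1, 18, 9, 5, 28, 23]
Algorithm: preorder visits root first, so consume preorder in order;
for each root, split the current inorder slice at that value into
left-subtree inorder and right-subtree inorder, then recurse.
Recursive splits:
  root=20; inorder splits into left=[1, 3, 5, 9, 18], right=[23, 28]
  root=3; inorder splits into left=[1], right=[5, 9, 18]
  root=1; inorder splits into left=[], right=[]
  root=18; inorder splits into left=[5, 9], right=[]
  root=9; inorder splits into left=[5], right=[]
  root=5; inorder splits into left=[], right=[]
  root=28; inorder splits into left=[23], right=[]
  root=23; inorder splits into left=[], right=[]
Reconstructed level-order: [20, 3, 28, 1, 18, 23, 9, 5]


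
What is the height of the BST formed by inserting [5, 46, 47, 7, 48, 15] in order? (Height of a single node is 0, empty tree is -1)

Insertion order: [5, 46, 47, 7, 48, 15]
Tree (level-order array): [5, None, 46, 7, 47, None, 15, None, 48]
Compute height bottom-up (empty subtree = -1):
  height(15) = 1 + max(-1, -1) = 0
  height(7) = 1 + max(-1, 0) = 1
  height(48) = 1 + max(-1, -1) = 0
  height(47) = 1 + max(-1, 0) = 1
  height(46) = 1 + max(1, 1) = 2
  height(5) = 1 + max(-1, 2) = 3
Height = 3


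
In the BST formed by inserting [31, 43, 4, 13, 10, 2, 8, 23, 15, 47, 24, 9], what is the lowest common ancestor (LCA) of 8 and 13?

Tree insertion order: [31, 43, 4, 13, 10, 2, 8, 23, 15, 47, 24, 9]
Tree (level-order array): [31, 4, 43, 2, 13, None, 47, None, None, 10, 23, None, None, 8, None, 15, 24, None, 9]
In a BST, the LCA of p=8, q=13 is the first node v on the
root-to-leaf path with p <= v <= q (go left if both < v, right if both > v).
Walk from root:
  at 31: both 8 and 13 < 31, go left
  at 4: both 8 and 13 > 4, go right
  at 13: 8 <= 13 <= 13, this is the LCA
LCA = 13


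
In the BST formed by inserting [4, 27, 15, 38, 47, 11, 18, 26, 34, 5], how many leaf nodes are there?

Tree built from: [4, 27, 15, 38, 47, 11, 18, 26, 34, 5]
Tree (level-order array): [4, None, 27, 15, 38, 11, 18, 34, 47, 5, None, None, 26]
Rule: A leaf has 0 children.
Per-node child counts:
  node 4: 1 child(ren)
  node 27: 2 child(ren)
  node 15: 2 child(ren)
  node 11: 1 child(ren)
  node 5: 0 child(ren)
  node 18: 1 child(ren)
  node 26: 0 child(ren)
  node 38: 2 child(ren)
  node 34: 0 child(ren)
  node 47: 0 child(ren)
Matching nodes: [5, 26, 34, 47]
Count of leaf nodes: 4


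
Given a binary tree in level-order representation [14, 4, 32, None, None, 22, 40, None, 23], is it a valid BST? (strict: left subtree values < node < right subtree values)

Level-order array: [14, 4, 32, None, None, 22, 40, None, 23]
Validate using subtree bounds (lo, hi): at each node, require lo < value < hi,
then recurse left with hi=value and right with lo=value.
Preorder trace (stopping at first violation):
  at node 14 with bounds (-inf, +inf): OK
  at node 4 with bounds (-inf, 14): OK
  at node 32 with bounds (14, +inf): OK
  at node 22 with bounds (14, 32): OK
  at node 23 with bounds (22, 32): OK
  at node 40 with bounds (32, +inf): OK
No violation found at any node.
Result: Valid BST


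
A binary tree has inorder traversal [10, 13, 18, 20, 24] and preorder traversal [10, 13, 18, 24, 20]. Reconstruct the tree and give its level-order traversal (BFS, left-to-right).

Inorder:  [10, 13, 18, 20, 24]
Preorder: [10, 13, 18, 24, 20]
Algorithm: preorder visits root first, so consume preorder in order;
for each root, split the current inorder slice at that value into
left-subtree inorder and right-subtree inorder, then recurse.
Recursive splits:
  root=10; inorder splits into left=[], right=[13, 18, 20, 24]
  root=13; inorder splits into left=[], right=[18, 20, 24]
  root=18; inorder splits into left=[], right=[20, 24]
  root=24; inorder splits into left=[20], right=[]
  root=20; inorder splits into left=[], right=[]
Reconstructed level-order: [10, 13, 18, 24, 20]


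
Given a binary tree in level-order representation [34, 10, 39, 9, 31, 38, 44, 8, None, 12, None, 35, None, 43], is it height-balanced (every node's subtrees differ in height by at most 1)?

Tree (level-order array): [34, 10, 39, 9, 31, 38, 44, 8, None, 12, None, 35, None, 43]
Definition: a tree is height-balanced if, at every node, |h(left) - h(right)| <= 1 (empty subtree has height -1).
Bottom-up per-node check:
  node 8: h_left=-1, h_right=-1, diff=0 [OK], height=0
  node 9: h_left=0, h_right=-1, diff=1 [OK], height=1
  node 12: h_left=-1, h_right=-1, diff=0 [OK], height=0
  node 31: h_left=0, h_right=-1, diff=1 [OK], height=1
  node 10: h_left=1, h_right=1, diff=0 [OK], height=2
  node 35: h_left=-1, h_right=-1, diff=0 [OK], height=0
  node 38: h_left=0, h_right=-1, diff=1 [OK], height=1
  node 43: h_left=-1, h_right=-1, diff=0 [OK], height=0
  node 44: h_left=0, h_right=-1, diff=1 [OK], height=1
  node 39: h_left=1, h_right=1, diff=0 [OK], height=2
  node 34: h_left=2, h_right=2, diff=0 [OK], height=3
All nodes satisfy the balance condition.
Result: Balanced


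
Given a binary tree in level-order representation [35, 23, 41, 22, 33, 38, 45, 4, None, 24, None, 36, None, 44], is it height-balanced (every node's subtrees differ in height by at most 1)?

Tree (level-order array): [35, 23, 41, 22, 33, 38, 45, 4, None, 24, None, 36, None, 44]
Definition: a tree is height-balanced if, at every node, |h(left) - h(right)| <= 1 (empty subtree has height -1).
Bottom-up per-node check:
  node 4: h_left=-1, h_right=-1, diff=0 [OK], height=0
  node 22: h_left=0, h_right=-1, diff=1 [OK], height=1
  node 24: h_left=-1, h_right=-1, diff=0 [OK], height=0
  node 33: h_left=0, h_right=-1, diff=1 [OK], height=1
  node 23: h_left=1, h_right=1, diff=0 [OK], height=2
  node 36: h_left=-1, h_right=-1, diff=0 [OK], height=0
  node 38: h_left=0, h_right=-1, diff=1 [OK], height=1
  node 44: h_left=-1, h_right=-1, diff=0 [OK], height=0
  node 45: h_left=0, h_right=-1, diff=1 [OK], height=1
  node 41: h_left=1, h_right=1, diff=0 [OK], height=2
  node 35: h_left=2, h_right=2, diff=0 [OK], height=3
All nodes satisfy the balance condition.
Result: Balanced


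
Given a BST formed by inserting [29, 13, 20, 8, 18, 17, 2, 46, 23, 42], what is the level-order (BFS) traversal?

Tree insertion order: [29, 13, 20, 8, 18, 17, 2, 46, 23, 42]
Tree (level-order array): [29, 13, 46, 8, 20, 42, None, 2, None, 18, 23, None, None, None, None, 17]
BFS from the root, enqueuing left then right child of each popped node:
  queue [29] -> pop 29, enqueue [13, 46], visited so far: [29]
  queue [13, 46] -> pop 13, enqueue [8, 20], visited so far: [29, 13]
  queue [46, 8, 20] -> pop 46, enqueue [42], visited so far: [29, 13, 46]
  queue [8, 20, 42] -> pop 8, enqueue [2], visited so far: [29, 13, 46, 8]
  queue [20, 42, 2] -> pop 20, enqueue [18, 23], visited so far: [29, 13, 46, 8, 20]
  queue [42, 2, 18, 23] -> pop 42, enqueue [none], visited so far: [29, 13, 46, 8, 20, 42]
  queue [2, 18, 23] -> pop 2, enqueue [none], visited so far: [29, 13, 46, 8, 20, 42, 2]
  queue [18, 23] -> pop 18, enqueue [17], visited so far: [29, 13, 46, 8, 20, 42, 2, 18]
  queue [23, 17] -> pop 23, enqueue [none], visited so far: [29, 13, 46, 8, 20, 42, 2, 18, 23]
  queue [17] -> pop 17, enqueue [none], visited so far: [29, 13, 46, 8, 20, 42, 2, 18, 23, 17]
Result: [29, 13, 46, 8, 20, 42, 2, 18, 23, 17]


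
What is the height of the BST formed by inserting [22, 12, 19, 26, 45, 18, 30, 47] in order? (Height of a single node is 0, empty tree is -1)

Insertion order: [22, 12, 19, 26, 45, 18, 30, 47]
Tree (level-order array): [22, 12, 26, None, 19, None, 45, 18, None, 30, 47]
Compute height bottom-up (empty subtree = -1):
  height(18) = 1 + max(-1, -1) = 0
  height(19) = 1 + max(0, -1) = 1
  height(12) = 1 + max(-1, 1) = 2
  height(30) = 1 + max(-1, -1) = 0
  height(47) = 1 + max(-1, -1) = 0
  height(45) = 1 + max(0, 0) = 1
  height(26) = 1 + max(-1, 1) = 2
  height(22) = 1 + max(2, 2) = 3
Height = 3


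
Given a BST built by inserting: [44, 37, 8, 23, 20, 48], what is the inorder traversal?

Tree insertion order: [44, 37, 8, 23, 20, 48]
Tree (level-order array): [44, 37, 48, 8, None, None, None, None, 23, 20]
Inorder traversal: [8, 20, 23, 37, 44, 48]


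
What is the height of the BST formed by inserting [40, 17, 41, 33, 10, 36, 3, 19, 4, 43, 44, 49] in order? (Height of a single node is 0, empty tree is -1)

Insertion order: [40, 17, 41, 33, 10, 36, 3, 19, 4, 43, 44, 49]
Tree (level-order array): [40, 17, 41, 10, 33, None, 43, 3, None, 19, 36, None, 44, None, 4, None, None, None, None, None, 49]
Compute height bottom-up (empty subtree = -1):
  height(4) = 1 + max(-1, -1) = 0
  height(3) = 1 + max(-1, 0) = 1
  height(10) = 1 + max(1, -1) = 2
  height(19) = 1 + max(-1, -1) = 0
  height(36) = 1 + max(-1, -1) = 0
  height(33) = 1 + max(0, 0) = 1
  height(17) = 1 + max(2, 1) = 3
  height(49) = 1 + max(-1, -1) = 0
  height(44) = 1 + max(-1, 0) = 1
  height(43) = 1 + max(-1, 1) = 2
  height(41) = 1 + max(-1, 2) = 3
  height(40) = 1 + max(3, 3) = 4
Height = 4


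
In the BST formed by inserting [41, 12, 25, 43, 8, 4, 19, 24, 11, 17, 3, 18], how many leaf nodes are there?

Tree built from: [41, 12, 25, 43, 8, 4, 19, 24, 11, 17, 3, 18]
Tree (level-order array): [41, 12, 43, 8, 25, None, None, 4, 11, 19, None, 3, None, None, None, 17, 24, None, None, None, 18]
Rule: A leaf has 0 children.
Per-node child counts:
  node 41: 2 child(ren)
  node 12: 2 child(ren)
  node 8: 2 child(ren)
  node 4: 1 child(ren)
  node 3: 0 child(ren)
  node 11: 0 child(ren)
  node 25: 1 child(ren)
  node 19: 2 child(ren)
  node 17: 1 child(ren)
  node 18: 0 child(ren)
  node 24: 0 child(ren)
  node 43: 0 child(ren)
Matching nodes: [3, 11, 18, 24, 43]
Count of leaf nodes: 5


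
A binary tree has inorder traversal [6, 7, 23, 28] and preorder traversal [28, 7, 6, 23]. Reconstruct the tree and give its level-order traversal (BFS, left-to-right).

Inorder:  [6, 7, 23, 28]
Preorder: [28, 7, 6, 23]
Algorithm: preorder visits root first, so consume preorder in order;
for each root, split the current inorder slice at that value into
left-subtree inorder and right-subtree inorder, then recurse.
Recursive splits:
  root=28; inorder splits into left=[6, 7, 23], right=[]
  root=7; inorder splits into left=[6], right=[23]
  root=6; inorder splits into left=[], right=[]
  root=23; inorder splits into left=[], right=[]
Reconstructed level-order: [28, 7, 6, 23]


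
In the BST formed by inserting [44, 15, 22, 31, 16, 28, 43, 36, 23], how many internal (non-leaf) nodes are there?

Tree built from: [44, 15, 22, 31, 16, 28, 43, 36, 23]
Tree (level-order array): [44, 15, None, None, 22, 16, 31, None, None, 28, 43, 23, None, 36]
Rule: An internal node has at least one child.
Per-node child counts:
  node 44: 1 child(ren)
  node 15: 1 child(ren)
  node 22: 2 child(ren)
  node 16: 0 child(ren)
  node 31: 2 child(ren)
  node 28: 1 child(ren)
  node 23: 0 child(ren)
  node 43: 1 child(ren)
  node 36: 0 child(ren)
Matching nodes: [44, 15, 22, 31, 28, 43]
Count of internal (non-leaf) nodes: 6


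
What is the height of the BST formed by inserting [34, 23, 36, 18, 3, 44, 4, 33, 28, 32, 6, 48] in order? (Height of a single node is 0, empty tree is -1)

Insertion order: [34, 23, 36, 18, 3, 44, 4, 33, 28, 32, 6, 48]
Tree (level-order array): [34, 23, 36, 18, 33, None, 44, 3, None, 28, None, None, 48, None, 4, None, 32, None, None, None, 6]
Compute height bottom-up (empty subtree = -1):
  height(6) = 1 + max(-1, -1) = 0
  height(4) = 1 + max(-1, 0) = 1
  height(3) = 1 + max(-1, 1) = 2
  height(18) = 1 + max(2, -1) = 3
  height(32) = 1 + max(-1, -1) = 0
  height(28) = 1 + max(-1, 0) = 1
  height(33) = 1 + max(1, -1) = 2
  height(23) = 1 + max(3, 2) = 4
  height(48) = 1 + max(-1, -1) = 0
  height(44) = 1 + max(-1, 0) = 1
  height(36) = 1 + max(-1, 1) = 2
  height(34) = 1 + max(4, 2) = 5
Height = 5


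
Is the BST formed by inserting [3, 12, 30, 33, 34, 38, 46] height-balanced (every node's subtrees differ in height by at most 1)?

Tree (level-order array): [3, None, 12, None, 30, None, 33, None, 34, None, 38, None, 46]
Definition: a tree is height-balanced if, at every node, |h(left) - h(right)| <= 1 (empty subtree has height -1).
Bottom-up per-node check:
  node 46: h_left=-1, h_right=-1, diff=0 [OK], height=0
  node 38: h_left=-1, h_right=0, diff=1 [OK], height=1
  node 34: h_left=-1, h_right=1, diff=2 [FAIL (|-1-1|=2 > 1)], height=2
  node 33: h_left=-1, h_right=2, diff=3 [FAIL (|-1-2|=3 > 1)], height=3
  node 30: h_left=-1, h_right=3, diff=4 [FAIL (|-1-3|=4 > 1)], height=4
  node 12: h_left=-1, h_right=4, diff=5 [FAIL (|-1-4|=5 > 1)], height=5
  node 3: h_left=-1, h_right=5, diff=6 [FAIL (|-1-5|=6 > 1)], height=6
Node 34 violates the condition: |-1 - 1| = 2 > 1.
Result: Not balanced


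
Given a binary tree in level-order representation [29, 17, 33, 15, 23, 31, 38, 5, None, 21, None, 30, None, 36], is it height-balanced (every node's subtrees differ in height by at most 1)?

Tree (level-order array): [29, 17, 33, 15, 23, 31, 38, 5, None, 21, None, 30, None, 36]
Definition: a tree is height-balanced if, at every node, |h(left) - h(right)| <= 1 (empty subtree has height -1).
Bottom-up per-node check:
  node 5: h_left=-1, h_right=-1, diff=0 [OK], height=0
  node 15: h_left=0, h_right=-1, diff=1 [OK], height=1
  node 21: h_left=-1, h_right=-1, diff=0 [OK], height=0
  node 23: h_left=0, h_right=-1, diff=1 [OK], height=1
  node 17: h_left=1, h_right=1, diff=0 [OK], height=2
  node 30: h_left=-1, h_right=-1, diff=0 [OK], height=0
  node 31: h_left=0, h_right=-1, diff=1 [OK], height=1
  node 36: h_left=-1, h_right=-1, diff=0 [OK], height=0
  node 38: h_left=0, h_right=-1, diff=1 [OK], height=1
  node 33: h_left=1, h_right=1, diff=0 [OK], height=2
  node 29: h_left=2, h_right=2, diff=0 [OK], height=3
All nodes satisfy the balance condition.
Result: Balanced


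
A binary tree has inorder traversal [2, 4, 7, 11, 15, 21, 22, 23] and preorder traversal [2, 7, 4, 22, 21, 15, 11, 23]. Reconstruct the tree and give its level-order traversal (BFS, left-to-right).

Inorder:  [2, 4, 7, 11, 15, 21, 22, 23]
Preorder: [2, 7, 4, 22, 21, 15, 11, 23]
Algorithm: preorder visits root first, so consume preorder in order;
for each root, split the current inorder slice at that value into
left-subtree inorder and right-subtree inorder, then recurse.
Recursive splits:
  root=2; inorder splits into left=[], right=[4, 7, 11, 15, 21, 22, 23]
  root=7; inorder splits into left=[4], right=[11, 15, 21, 22, 23]
  root=4; inorder splits into left=[], right=[]
  root=22; inorder splits into left=[11, 15, 21], right=[23]
  root=21; inorder splits into left=[11, 15], right=[]
  root=15; inorder splits into left=[11], right=[]
  root=11; inorder splits into left=[], right=[]
  root=23; inorder splits into left=[], right=[]
Reconstructed level-order: [2, 7, 4, 22, 21, 23, 15, 11]


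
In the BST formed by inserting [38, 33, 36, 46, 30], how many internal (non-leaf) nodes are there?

Tree built from: [38, 33, 36, 46, 30]
Tree (level-order array): [38, 33, 46, 30, 36]
Rule: An internal node has at least one child.
Per-node child counts:
  node 38: 2 child(ren)
  node 33: 2 child(ren)
  node 30: 0 child(ren)
  node 36: 0 child(ren)
  node 46: 0 child(ren)
Matching nodes: [38, 33]
Count of internal (non-leaf) nodes: 2


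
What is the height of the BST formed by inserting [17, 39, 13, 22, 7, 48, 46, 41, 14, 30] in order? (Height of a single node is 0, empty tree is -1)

Insertion order: [17, 39, 13, 22, 7, 48, 46, 41, 14, 30]
Tree (level-order array): [17, 13, 39, 7, 14, 22, 48, None, None, None, None, None, 30, 46, None, None, None, 41]
Compute height bottom-up (empty subtree = -1):
  height(7) = 1 + max(-1, -1) = 0
  height(14) = 1 + max(-1, -1) = 0
  height(13) = 1 + max(0, 0) = 1
  height(30) = 1 + max(-1, -1) = 0
  height(22) = 1 + max(-1, 0) = 1
  height(41) = 1 + max(-1, -1) = 0
  height(46) = 1 + max(0, -1) = 1
  height(48) = 1 + max(1, -1) = 2
  height(39) = 1 + max(1, 2) = 3
  height(17) = 1 + max(1, 3) = 4
Height = 4


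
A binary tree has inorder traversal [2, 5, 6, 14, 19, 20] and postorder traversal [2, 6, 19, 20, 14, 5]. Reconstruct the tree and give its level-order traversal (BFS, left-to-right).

Inorder:   [2, 5, 6, 14, 19, 20]
Postorder: [2, 6, 19, 20, 14, 5]
Algorithm: postorder visits root last, so walk postorder right-to-left;
each value is the root of the current inorder slice — split it at that
value, recurse on the right subtree first, then the left.
Recursive splits:
  root=5; inorder splits into left=[2], right=[6, 14, 19, 20]
  root=14; inorder splits into left=[6], right=[19, 20]
  root=20; inorder splits into left=[19], right=[]
  root=19; inorder splits into left=[], right=[]
  root=6; inorder splits into left=[], right=[]
  root=2; inorder splits into left=[], right=[]
Reconstructed level-order: [5, 2, 14, 6, 20, 19]


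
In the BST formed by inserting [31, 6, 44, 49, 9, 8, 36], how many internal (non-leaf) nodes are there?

Tree built from: [31, 6, 44, 49, 9, 8, 36]
Tree (level-order array): [31, 6, 44, None, 9, 36, 49, 8]
Rule: An internal node has at least one child.
Per-node child counts:
  node 31: 2 child(ren)
  node 6: 1 child(ren)
  node 9: 1 child(ren)
  node 8: 0 child(ren)
  node 44: 2 child(ren)
  node 36: 0 child(ren)
  node 49: 0 child(ren)
Matching nodes: [31, 6, 9, 44]
Count of internal (non-leaf) nodes: 4


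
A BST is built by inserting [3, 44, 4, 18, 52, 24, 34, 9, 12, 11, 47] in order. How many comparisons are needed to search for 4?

Search path for 4: 3 -> 44 -> 4
Found: True
Comparisons: 3


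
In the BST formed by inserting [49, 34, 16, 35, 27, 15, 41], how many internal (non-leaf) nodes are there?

Tree built from: [49, 34, 16, 35, 27, 15, 41]
Tree (level-order array): [49, 34, None, 16, 35, 15, 27, None, 41]
Rule: An internal node has at least one child.
Per-node child counts:
  node 49: 1 child(ren)
  node 34: 2 child(ren)
  node 16: 2 child(ren)
  node 15: 0 child(ren)
  node 27: 0 child(ren)
  node 35: 1 child(ren)
  node 41: 0 child(ren)
Matching nodes: [49, 34, 16, 35]
Count of internal (non-leaf) nodes: 4


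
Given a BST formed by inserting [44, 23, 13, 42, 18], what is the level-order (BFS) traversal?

Tree insertion order: [44, 23, 13, 42, 18]
Tree (level-order array): [44, 23, None, 13, 42, None, 18]
BFS from the root, enqueuing left then right child of each popped node:
  queue [44] -> pop 44, enqueue [23], visited so far: [44]
  queue [23] -> pop 23, enqueue [13, 42], visited so far: [44, 23]
  queue [13, 42] -> pop 13, enqueue [18], visited so far: [44, 23, 13]
  queue [42, 18] -> pop 42, enqueue [none], visited so far: [44, 23, 13, 42]
  queue [18] -> pop 18, enqueue [none], visited so far: [44, 23, 13, 42, 18]
Result: [44, 23, 13, 42, 18]


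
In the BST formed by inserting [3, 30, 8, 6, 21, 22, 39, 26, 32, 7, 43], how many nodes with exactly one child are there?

Tree built from: [3, 30, 8, 6, 21, 22, 39, 26, 32, 7, 43]
Tree (level-order array): [3, None, 30, 8, 39, 6, 21, 32, 43, None, 7, None, 22, None, None, None, None, None, None, None, 26]
Rule: These are nodes with exactly 1 non-null child.
Per-node child counts:
  node 3: 1 child(ren)
  node 30: 2 child(ren)
  node 8: 2 child(ren)
  node 6: 1 child(ren)
  node 7: 0 child(ren)
  node 21: 1 child(ren)
  node 22: 1 child(ren)
  node 26: 0 child(ren)
  node 39: 2 child(ren)
  node 32: 0 child(ren)
  node 43: 0 child(ren)
Matching nodes: [3, 6, 21, 22]
Count of nodes with exactly one child: 4


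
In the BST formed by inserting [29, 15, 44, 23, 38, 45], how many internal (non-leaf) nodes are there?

Tree built from: [29, 15, 44, 23, 38, 45]
Tree (level-order array): [29, 15, 44, None, 23, 38, 45]
Rule: An internal node has at least one child.
Per-node child counts:
  node 29: 2 child(ren)
  node 15: 1 child(ren)
  node 23: 0 child(ren)
  node 44: 2 child(ren)
  node 38: 0 child(ren)
  node 45: 0 child(ren)
Matching nodes: [29, 15, 44]
Count of internal (non-leaf) nodes: 3


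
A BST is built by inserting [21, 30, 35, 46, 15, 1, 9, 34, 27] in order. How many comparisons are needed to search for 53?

Search path for 53: 21 -> 30 -> 35 -> 46
Found: False
Comparisons: 4


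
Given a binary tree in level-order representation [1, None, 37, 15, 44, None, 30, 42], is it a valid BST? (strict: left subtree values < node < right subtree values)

Level-order array: [1, None, 37, 15, 44, None, 30, 42]
Validate using subtree bounds (lo, hi): at each node, require lo < value < hi,
then recurse left with hi=value and right with lo=value.
Preorder trace (stopping at first violation):
  at node 1 with bounds (-inf, +inf): OK
  at node 37 with bounds (1, +inf): OK
  at node 15 with bounds (1, 37): OK
  at node 30 with bounds (15, 37): OK
  at node 44 with bounds (37, +inf): OK
  at node 42 with bounds (37, 44): OK
No violation found at any node.
Result: Valid BST


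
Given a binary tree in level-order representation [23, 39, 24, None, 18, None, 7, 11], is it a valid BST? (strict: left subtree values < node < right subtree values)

Level-order array: [23, 39, 24, None, 18, None, 7, 11]
Validate using subtree bounds (lo, hi): at each node, require lo < value < hi,
then recurse left with hi=value and right with lo=value.
Preorder trace (stopping at first violation):
  at node 23 with bounds (-inf, +inf): OK
  at node 39 with bounds (-inf, 23): VIOLATION
Node 39 violates its bound: not (-inf < 39 < 23).
Result: Not a valid BST


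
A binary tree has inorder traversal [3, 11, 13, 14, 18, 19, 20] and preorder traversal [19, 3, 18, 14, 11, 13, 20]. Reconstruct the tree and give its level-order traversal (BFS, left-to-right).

Inorder:  [3, 11, 13, 14, 18, 19, 20]
Preorder: [19, 3, 18, 14, 11, 13, 20]
Algorithm: preorder visits root first, so consume preorder in order;
for each root, split the current inorder slice at that value into
left-subtree inorder and right-subtree inorder, then recurse.
Recursive splits:
  root=19; inorder splits into left=[3, 11, 13, 14, 18], right=[20]
  root=3; inorder splits into left=[], right=[11, 13, 14, 18]
  root=18; inorder splits into left=[11, 13, 14], right=[]
  root=14; inorder splits into left=[11, 13], right=[]
  root=11; inorder splits into left=[], right=[13]
  root=13; inorder splits into left=[], right=[]
  root=20; inorder splits into left=[], right=[]
Reconstructed level-order: [19, 3, 20, 18, 14, 11, 13]


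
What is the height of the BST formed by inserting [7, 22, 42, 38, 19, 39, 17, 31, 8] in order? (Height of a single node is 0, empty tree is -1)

Insertion order: [7, 22, 42, 38, 19, 39, 17, 31, 8]
Tree (level-order array): [7, None, 22, 19, 42, 17, None, 38, None, 8, None, 31, 39]
Compute height bottom-up (empty subtree = -1):
  height(8) = 1 + max(-1, -1) = 0
  height(17) = 1 + max(0, -1) = 1
  height(19) = 1 + max(1, -1) = 2
  height(31) = 1 + max(-1, -1) = 0
  height(39) = 1 + max(-1, -1) = 0
  height(38) = 1 + max(0, 0) = 1
  height(42) = 1 + max(1, -1) = 2
  height(22) = 1 + max(2, 2) = 3
  height(7) = 1 + max(-1, 3) = 4
Height = 4


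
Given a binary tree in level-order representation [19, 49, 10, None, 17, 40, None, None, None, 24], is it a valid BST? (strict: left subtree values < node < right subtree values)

Level-order array: [19, 49, 10, None, 17, 40, None, None, None, 24]
Validate using subtree bounds (lo, hi): at each node, require lo < value < hi,
then recurse left with hi=value and right with lo=value.
Preorder trace (stopping at first violation):
  at node 19 with bounds (-inf, +inf): OK
  at node 49 with bounds (-inf, 19): VIOLATION
Node 49 violates its bound: not (-inf < 49 < 19).
Result: Not a valid BST


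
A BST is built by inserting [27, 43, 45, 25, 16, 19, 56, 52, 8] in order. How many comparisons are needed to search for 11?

Search path for 11: 27 -> 25 -> 16 -> 8
Found: False
Comparisons: 4


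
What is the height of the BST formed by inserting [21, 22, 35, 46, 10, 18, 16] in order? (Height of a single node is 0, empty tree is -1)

Insertion order: [21, 22, 35, 46, 10, 18, 16]
Tree (level-order array): [21, 10, 22, None, 18, None, 35, 16, None, None, 46]
Compute height bottom-up (empty subtree = -1):
  height(16) = 1 + max(-1, -1) = 0
  height(18) = 1 + max(0, -1) = 1
  height(10) = 1 + max(-1, 1) = 2
  height(46) = 1 + max(-1, -1) = 0
  height(35) = 1 + max(-1, 0) = 1
  height(22) = 1 + max(-1, 1) = 2
  height(21) = 1 + max(2, 2) = 3
Height = 3


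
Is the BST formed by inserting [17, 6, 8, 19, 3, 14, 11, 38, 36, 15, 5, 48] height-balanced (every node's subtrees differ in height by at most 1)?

Tree (level-order array): [17, 6, 19, 3, 8, None, 38, None, 5, None, 14, 36, 48, None, None, 11, 15]
Definition: a tree is height-balanced if, at every node, |h(left) - h(right)| <= 1 (empty subtree has height -1).
Bottom-up per-node check:
  node 5: h_left=-1, h_right=-1, diff=0 [OK], height=0
  node 3: h_left=-1, h_right=0, diff=1 [OK], height=1
  node 11: h_left=-1, h_right=-1, diff=0 [OK], height=0
  node 15: h_left=-1, h_right=-1, diff=0 [OK], height=0
  node 14: h_left=0, h_right=0, diff=0 [OK], height=1
  node 8: h_left=-1, h_right=1, diff=2 [FAIL (|-1-1|=2 > 1)], height=2
  node 6: h_left=1, h_right=2, diff=1 [OK], height=3
  node 36: h_left=-1, h_right=-1, diff=0 [OK], height=0
  node 48: h_left=-1, h_right=-1, diff=0 [OK], height=0
  node 38: h_left=0, h_right=0, diff=0 [OK], height=1
  node 19: h_left=-1, h_right=1, diff=2 [FAIL (|-1-1|=2 > 1)], height=2
  node 17: h_left=3, h_right=2, diff=1 [OK], height=4
Node 8 violates the condition: |-1 - 1| = 2 > 1.
Result: Not balanced


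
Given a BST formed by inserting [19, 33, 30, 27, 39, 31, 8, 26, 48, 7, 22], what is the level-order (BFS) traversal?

Tree insertion order: [19, 33, 30, 27, 39, 31, 8, 26, 48, 7, 22]
Tree (level-order array): [19, 8, 33, 7, None, 30, 39, None, None, 27, 31, None, 48, 26, None, None, None, None, None, 22]
BFS from the root, enqueuing left then right child of each popped node:
  queue [19] -> pop 19, enqueue [8, 33], visited so far: [19]
  queue [8, 33] -> pop 8, enqueue [7], visited so far: [19, 8]
  queue [33, 7] -> pop 33, enqueue [30, 39], visited so far: [19, 8, 33]
  queue [7, 30, 39] -> pop 7, enqueue [none], visited so far: [19, 8, 33, 7]
  queue [30, 39] -> pop 30, enqueue [27, 31], visited so far: [19, 8, 33, 7, 30]
  queue [39, 27, 31] -> pop 39, enqueue [48], visited so far: [19, 8, 33, 7, 30, 39]
  queue [27, 31, 48] -> pop 27, enqueue [26], visited so far: [19, 8, 33, 7, 30, 39, 27]
  queue [31, 48, 26] -> pop 31, enqueue [none], visited so far: [19, 8, 33, 7, 30, 39, 27, 31]
  queue [48, 26] -> pop 48, enqueue [none], visited so far: [19, 8, 33, 7, 30, 39, 27, 31, 48]
  queue [26] -> pop 26, enqueue [22], visited so far: [19, 8, 33, 7, 30, 39, 27, 31, 48, 26]
  queue [22] -> pop 22, enqueue [none], visited so far: [19, 8, 33, 7, 30, 39, 27, 31, 48, 26, 22]
Result: [19, 8, 33, 7, 30, 39, 27, 31, 48, 26, 22]


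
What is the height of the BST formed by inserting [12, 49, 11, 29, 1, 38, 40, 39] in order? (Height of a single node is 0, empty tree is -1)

Insertion order: [12, 49, 11, 29, 1, 38, 40, 39]
Tree (level-order array): [12, 11, 49, 1, None, 29, None, None, None, None, 38, None, 40, 39]
Compute height bottom-up (empty subtree = -1):
  height(1) = 1 + max(-1, -1) = 0
  height(11) = 1 + max(0, -1) = 1
  height(39) = 1 + max(-1, -1) = 0
  height(40) = 1 + max(0, -1) = 1
  height(38) = 1 + max(-1, 1) = 2
  height(29) = 1 + max(-1, 2) = 3
  height(49) = 1 + max(3, -1) = 4
  height(12) = 1 + max(1, 4) = 5
Height = 5


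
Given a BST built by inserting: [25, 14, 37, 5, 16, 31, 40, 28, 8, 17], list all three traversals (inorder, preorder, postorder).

Tree insertion order: [25, 14, 37, 5, 16, 31, 40, 28, 8, 17]
Tree (level-order array): [25, 14, 37, 5, 16, 31, 40, None, 8, None, 17, 28]
Inorder (L, root, R): [5, 8, 14, 16, 17, 25, 28, 31, 37, 40]
Preorder (root, L, R): [25, 14, 5, 8, 16, 17, 37, 31, 28, 40]
Postorder (L, R, root): [8, 5, 17, 16, 14, 28, 31, 40, 37, 25]


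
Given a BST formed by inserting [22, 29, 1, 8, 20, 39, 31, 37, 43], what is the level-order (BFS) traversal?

Tree insertion order: [22, 29, 1, 8, 20, 39, 31, 37, 43]
Tree (level-order array): [22, 1, 29, None, 8, None, 39, None, 20, 31, 43, None, None, None, 37]
BFS from the root, enqueuing left then right child of each popped node:
  queue [22] -> pop 22, enqueue [1, 29], visited so far: [22]
  queue [1, 29] -> pop 1, enqueue [8], visited so far: [22, 1]
  queue [29, 8] -> pop 29, enqueue [39], visited so far: [22, 1, 29]
  queue [8, 39] -> pop 8, enqueue [20], visited so far: [22, 1, 29, 8]
  queue [39, 20] -> pop 39, enqueue [31, 43], visited so far: [22, 1, 29, 8, 39]
  queue [20, 31, 43] -> pop 20, enqueue [none], visited so far: [22, 1, 29, 8, 39, 20]
  queue [31, 43] -> pop 31, enqueue [37], visited so far: [22, 1, 29, 8, 39, 20, 31]
  queue [43, 37] -> pop 43, enqueue [none], visited so far: [22, 1, 29, 8, 39, 20, 31, 43]
  queue [37] -> pop 37, enqueue [none], visited so far: [22, 1, 29, 8, 39, 20, 31, 43, 37]
Result: [22, 1, 29, 8, 39, 20, 31, 43, 37]
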